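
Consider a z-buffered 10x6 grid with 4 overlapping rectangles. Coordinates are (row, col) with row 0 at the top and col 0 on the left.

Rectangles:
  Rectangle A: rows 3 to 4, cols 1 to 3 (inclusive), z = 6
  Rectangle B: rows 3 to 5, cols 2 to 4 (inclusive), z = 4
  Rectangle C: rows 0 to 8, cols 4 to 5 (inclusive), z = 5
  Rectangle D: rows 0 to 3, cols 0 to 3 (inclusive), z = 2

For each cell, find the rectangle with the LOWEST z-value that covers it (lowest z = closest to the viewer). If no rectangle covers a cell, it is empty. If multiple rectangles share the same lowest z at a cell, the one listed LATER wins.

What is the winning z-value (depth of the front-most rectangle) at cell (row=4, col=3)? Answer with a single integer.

Answer: 4

Derivation:
Check cell (4,3):
  A: rows 3-4 cols 1-3 z=6 -> covers; best now A (z=6)
  B: rows 3-5 cols 2-4 z=4 -> covers; best now B (z=4)
  C: rows 0-8 cols 4-5 -> outside (col miss)
  D: rows 0-3 cols 0-3 -> outside (row miss)
Winner: B at z=4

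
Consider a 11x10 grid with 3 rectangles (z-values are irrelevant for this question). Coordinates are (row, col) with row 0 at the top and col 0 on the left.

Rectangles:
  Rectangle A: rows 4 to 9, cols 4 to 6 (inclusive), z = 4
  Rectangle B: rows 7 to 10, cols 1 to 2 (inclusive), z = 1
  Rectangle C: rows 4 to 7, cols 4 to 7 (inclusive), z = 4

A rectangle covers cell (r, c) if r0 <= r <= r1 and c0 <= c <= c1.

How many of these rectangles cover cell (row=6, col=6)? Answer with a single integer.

Answer: 2

Derivation:
Check cell (6,6):
  A: rows 4-9 cols 4-6 -> covers
  B: rows 7-10 cols 1-2 -> outside (row miss)
  C: rows 4-7 cols 4-7 -> covers
Count covering = 2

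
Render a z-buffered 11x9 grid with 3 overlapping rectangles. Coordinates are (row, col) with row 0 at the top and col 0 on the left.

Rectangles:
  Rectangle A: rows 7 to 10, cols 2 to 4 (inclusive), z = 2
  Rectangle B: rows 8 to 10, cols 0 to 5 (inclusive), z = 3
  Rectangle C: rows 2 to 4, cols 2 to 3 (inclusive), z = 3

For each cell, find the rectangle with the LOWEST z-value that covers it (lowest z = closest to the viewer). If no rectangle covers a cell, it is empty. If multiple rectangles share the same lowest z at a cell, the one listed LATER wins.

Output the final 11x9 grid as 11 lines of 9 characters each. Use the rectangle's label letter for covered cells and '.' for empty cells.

.........
.........
..CC.....
..CC.....
..CC.....
.........
.........
..AAA....
BBAAAB...
BBAAAB...
BBAAAB...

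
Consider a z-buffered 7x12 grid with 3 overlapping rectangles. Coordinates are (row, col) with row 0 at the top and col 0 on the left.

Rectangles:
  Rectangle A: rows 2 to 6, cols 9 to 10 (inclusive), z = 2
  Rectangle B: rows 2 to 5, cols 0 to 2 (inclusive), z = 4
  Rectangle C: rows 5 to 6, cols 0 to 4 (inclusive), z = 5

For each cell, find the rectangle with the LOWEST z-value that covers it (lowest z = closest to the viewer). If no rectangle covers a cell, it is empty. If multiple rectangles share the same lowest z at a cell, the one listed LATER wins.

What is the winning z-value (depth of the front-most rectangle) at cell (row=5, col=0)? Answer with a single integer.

Check cell (5,0):
  A: rows 2-6 cols 9-10 -> outside (col miss)
  B: rows 2-5 cols 0-2 z=4 -> covers; best now B (z=4)
  C: rows 5-6 cols 0-4 z=5 -> covers; best now B (z=4)
Winner: B at z=4

Answer: 4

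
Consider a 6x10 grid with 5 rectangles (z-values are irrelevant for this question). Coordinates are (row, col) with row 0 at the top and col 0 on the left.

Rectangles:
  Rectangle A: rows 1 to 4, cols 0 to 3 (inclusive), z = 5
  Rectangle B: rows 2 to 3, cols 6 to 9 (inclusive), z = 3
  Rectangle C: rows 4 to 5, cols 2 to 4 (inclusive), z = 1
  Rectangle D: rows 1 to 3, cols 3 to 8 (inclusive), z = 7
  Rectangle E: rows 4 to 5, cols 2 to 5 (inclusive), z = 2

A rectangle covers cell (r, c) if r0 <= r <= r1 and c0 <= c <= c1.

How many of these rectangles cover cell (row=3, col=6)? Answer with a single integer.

Answer: 2

Derivation:
Check cell (3,6):
  A: rows 1-4 cols 0-3 -> outside (col miss)
  B: rows 2-3 cols 6-9 -> covers
  C: rows 4-5 cols 2-4 -> outside (row miss)
  D: rows 1-3 cols 3-8 -> covers
  E: rows 4-5 cols 2-5 -> outside (row miss)
Count covering = 2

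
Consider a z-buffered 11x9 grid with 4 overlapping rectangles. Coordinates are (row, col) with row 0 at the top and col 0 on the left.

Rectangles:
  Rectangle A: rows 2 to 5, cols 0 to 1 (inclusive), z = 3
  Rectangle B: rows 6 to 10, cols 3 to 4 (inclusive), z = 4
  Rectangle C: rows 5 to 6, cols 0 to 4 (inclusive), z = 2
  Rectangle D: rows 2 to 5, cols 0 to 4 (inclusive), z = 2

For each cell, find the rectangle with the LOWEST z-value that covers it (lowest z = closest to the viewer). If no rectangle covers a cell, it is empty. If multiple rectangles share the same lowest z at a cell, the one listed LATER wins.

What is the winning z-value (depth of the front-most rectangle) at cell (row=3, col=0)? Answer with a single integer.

Check cell (3,0):
  A: rows 2-5 cols 0-1 z=3 -> covers; best now A (z=3)
  B: rows 6-10 cols 3-4 -> outside (row miss)
  C: rows 5-6 cols 0-4 -> outside (row miss)
  D: rows 2-5 cols 0-4 z=2 -> covers; best now D (z=2)
Winner: D at z=2

Answer: 2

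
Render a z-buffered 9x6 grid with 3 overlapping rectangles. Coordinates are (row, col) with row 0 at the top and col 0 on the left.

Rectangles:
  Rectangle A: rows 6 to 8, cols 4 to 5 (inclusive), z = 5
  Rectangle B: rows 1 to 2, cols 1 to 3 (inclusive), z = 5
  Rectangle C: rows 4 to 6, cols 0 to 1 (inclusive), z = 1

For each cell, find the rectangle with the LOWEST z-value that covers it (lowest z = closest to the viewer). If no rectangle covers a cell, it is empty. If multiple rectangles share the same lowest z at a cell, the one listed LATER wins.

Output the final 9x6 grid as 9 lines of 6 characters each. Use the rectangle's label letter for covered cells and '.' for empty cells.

......
.BBB..
.BBB..
......
CC....
CC....
CC..AA
....AA
....AA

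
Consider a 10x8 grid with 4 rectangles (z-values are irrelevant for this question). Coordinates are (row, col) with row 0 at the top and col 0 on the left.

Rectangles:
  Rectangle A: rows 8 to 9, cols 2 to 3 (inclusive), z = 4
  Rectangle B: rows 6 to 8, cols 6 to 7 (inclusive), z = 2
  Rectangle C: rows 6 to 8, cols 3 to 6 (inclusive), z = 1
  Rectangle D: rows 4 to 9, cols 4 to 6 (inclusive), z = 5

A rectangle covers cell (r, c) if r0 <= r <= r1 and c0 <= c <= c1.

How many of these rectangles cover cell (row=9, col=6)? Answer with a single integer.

Answer: 1

Derivation:
Check cell (9,6):
  A: rows 8-9 cols 2-3 -> outside (col miss)
  B: rows 6-8 cols 6-7 -> outside (row miss)
  C: rows 6-8 cols 3-6 -> outside (row miss)
  D: rows 4-9 cols 4-6 -> covers
Count covering = 1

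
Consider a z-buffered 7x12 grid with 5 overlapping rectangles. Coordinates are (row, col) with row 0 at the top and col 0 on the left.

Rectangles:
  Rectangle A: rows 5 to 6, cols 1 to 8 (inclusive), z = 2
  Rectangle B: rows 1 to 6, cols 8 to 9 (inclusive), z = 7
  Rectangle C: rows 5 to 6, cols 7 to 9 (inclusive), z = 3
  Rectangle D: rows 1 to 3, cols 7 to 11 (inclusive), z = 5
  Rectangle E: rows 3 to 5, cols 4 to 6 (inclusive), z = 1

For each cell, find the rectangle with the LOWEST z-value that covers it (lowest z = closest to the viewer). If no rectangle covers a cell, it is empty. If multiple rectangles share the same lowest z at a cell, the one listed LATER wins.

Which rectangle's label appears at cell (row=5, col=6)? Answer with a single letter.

Check cell (5,6):
  A: rows 5-6 cols 1-8 z=2 -> covers; best now A (z=2)
  B: rows 1-6 cols 8-9 -> outside (col miss)
  C: rows 5-6 cols 7-9 -> outside (col miss)
  D: rows 1-3 cols 7-11 -> outside (row miss)
  E: rows 3-5 cols 4-6 z=1 -> covers; best now E (z=1)
Winner: E at z=1

Answer: E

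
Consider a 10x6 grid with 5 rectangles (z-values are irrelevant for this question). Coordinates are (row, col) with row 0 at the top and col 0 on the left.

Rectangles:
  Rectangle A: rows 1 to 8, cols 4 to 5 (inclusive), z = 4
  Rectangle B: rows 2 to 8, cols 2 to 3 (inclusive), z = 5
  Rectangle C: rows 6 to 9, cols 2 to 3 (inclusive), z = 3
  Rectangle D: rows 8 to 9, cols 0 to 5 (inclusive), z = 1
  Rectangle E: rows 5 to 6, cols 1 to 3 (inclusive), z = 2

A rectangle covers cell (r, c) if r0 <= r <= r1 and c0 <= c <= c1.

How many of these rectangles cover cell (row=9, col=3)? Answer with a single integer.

Answer: 2

Derivation:
Check cell (9,3):
  A: rows 1-8 cols 4-5 -> outside (row miss)
  B: rows 2-8 cols 2-3 -> outside (row miss)
  C: rows 6-9 cols 2-3 -> covers
  D: rows 8-9 cols 0-5 -> covers
  E: rows 5-6 cols 1-3 -> outside (row miss)
Count covering = 2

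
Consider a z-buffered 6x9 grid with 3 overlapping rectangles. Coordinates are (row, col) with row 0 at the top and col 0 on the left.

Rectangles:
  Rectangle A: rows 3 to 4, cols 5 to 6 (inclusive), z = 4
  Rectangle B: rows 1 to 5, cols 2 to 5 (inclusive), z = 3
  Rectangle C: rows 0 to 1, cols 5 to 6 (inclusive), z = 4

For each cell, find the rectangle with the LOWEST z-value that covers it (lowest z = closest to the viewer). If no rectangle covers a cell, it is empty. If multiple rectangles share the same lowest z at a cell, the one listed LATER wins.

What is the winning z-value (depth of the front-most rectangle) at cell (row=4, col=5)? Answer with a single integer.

Check cell (4,5):
  A: rows 3-4 cols 5-6 z=4 -> covers; best now A (z=4)
  B: rows 1-5 cols 2-5 z=3 -> covers; best now B (z=3)
  C: rows 0-1 cols 5-6 -> outside (row miss)
Winner: B at z=3

Answer: 3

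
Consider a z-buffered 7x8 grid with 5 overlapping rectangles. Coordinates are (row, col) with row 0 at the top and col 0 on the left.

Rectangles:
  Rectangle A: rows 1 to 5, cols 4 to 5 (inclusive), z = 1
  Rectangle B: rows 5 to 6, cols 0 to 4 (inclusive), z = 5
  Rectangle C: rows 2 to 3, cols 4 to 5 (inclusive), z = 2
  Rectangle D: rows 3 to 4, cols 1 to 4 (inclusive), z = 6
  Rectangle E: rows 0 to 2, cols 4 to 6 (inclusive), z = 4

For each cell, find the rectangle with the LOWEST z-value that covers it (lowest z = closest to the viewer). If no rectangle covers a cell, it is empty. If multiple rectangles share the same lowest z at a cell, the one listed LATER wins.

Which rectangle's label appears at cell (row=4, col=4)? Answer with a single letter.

Check cell (4,4):
  A: rows 1-5 cols 4-5 z=1 -> covers; best now A (z=1)
  B: rows 5-6 cols 0-4 -> outside (row miss)
  C: rows 2-3 cols 4-5 -> outside (row miss)
  D: rows 3-4 cols 1-4 z=6 -> covers; best now A (z=1)
  E: rows 0-2 cols 4-6 -> outside (row miss)
Winner: A at z=1

Answer: A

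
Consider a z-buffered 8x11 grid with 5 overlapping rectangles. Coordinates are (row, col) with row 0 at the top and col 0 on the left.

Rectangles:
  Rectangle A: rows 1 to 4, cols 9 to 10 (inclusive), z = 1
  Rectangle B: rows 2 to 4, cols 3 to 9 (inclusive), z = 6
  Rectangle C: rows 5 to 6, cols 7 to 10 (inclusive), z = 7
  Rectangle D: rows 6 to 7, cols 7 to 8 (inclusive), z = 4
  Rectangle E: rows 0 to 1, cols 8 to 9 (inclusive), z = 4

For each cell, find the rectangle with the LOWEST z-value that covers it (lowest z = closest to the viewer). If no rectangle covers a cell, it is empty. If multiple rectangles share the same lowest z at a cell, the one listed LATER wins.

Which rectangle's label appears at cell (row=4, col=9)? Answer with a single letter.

Check cell (4,9):
  A: rows 1-4 cols 9-10 z=1 -> covers; best now A (z=1)
  B: rows 2-4 cols 3-9 z=6 -> covers; best now A (z=1)
  C: rows 5-6 cols 7-10 -> outside (row miss)
  D: rows 6-7 cols 7-8 -> outside (row miss)
  E: rows 0-1 cols 8-9 -> outside (row miss)
Winner: A at z=1

Answer: A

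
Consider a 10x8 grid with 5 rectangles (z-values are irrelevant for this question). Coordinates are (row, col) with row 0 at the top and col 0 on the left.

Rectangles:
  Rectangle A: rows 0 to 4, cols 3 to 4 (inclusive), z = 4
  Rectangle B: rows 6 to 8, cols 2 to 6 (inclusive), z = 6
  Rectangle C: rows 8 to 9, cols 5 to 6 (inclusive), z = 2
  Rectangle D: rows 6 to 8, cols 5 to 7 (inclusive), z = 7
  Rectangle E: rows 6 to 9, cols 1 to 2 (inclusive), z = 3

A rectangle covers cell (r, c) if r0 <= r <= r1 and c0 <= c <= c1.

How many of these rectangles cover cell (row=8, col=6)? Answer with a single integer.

Answer: 3

Derivation:
Check cell (8,6):
  A: rows 0-4 cols 3-4 -> outside (row miss)
  B: rows 6-8 cols 2-6 -> covers
  C: rows 8-9 cols 5-6 -> covers
  D: rows 6-8 cols 5-7 -> covers
  E: rows 6-9 cols 1-2 -> outside (col miss)
Count covering = 3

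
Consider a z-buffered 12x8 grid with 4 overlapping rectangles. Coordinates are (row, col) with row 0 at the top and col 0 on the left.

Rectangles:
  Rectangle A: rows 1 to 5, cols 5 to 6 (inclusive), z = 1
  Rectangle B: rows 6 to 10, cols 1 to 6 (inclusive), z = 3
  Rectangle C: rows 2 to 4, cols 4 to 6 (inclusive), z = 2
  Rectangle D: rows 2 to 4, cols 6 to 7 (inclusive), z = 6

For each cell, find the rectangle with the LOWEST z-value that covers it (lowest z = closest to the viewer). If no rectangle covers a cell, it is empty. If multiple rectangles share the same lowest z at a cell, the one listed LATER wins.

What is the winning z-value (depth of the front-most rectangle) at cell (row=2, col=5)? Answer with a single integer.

Answer: 1

Derivation:
Check cell (2,5):
  A: rows 1-5 cols 5-6 z=1 -> covers; best now A (z=1)
  B: rows 6-10 cols 1-6 -> outside (row miss)
  C: rows 2-4 cols 4-6 z=2 -> covers; best now A (z=1)
  D: rows 2-4 cols 6-7 -> outside (col miss)
Winner: A at z=1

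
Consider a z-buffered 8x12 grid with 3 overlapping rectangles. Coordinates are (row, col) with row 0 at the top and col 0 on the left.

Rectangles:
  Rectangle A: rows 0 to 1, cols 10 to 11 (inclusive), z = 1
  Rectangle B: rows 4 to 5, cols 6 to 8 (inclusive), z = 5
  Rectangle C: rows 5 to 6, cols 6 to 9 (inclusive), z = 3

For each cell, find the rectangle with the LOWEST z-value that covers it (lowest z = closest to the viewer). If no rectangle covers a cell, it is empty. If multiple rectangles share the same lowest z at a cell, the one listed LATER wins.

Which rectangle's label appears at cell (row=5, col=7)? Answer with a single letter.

Answer: C

Derivation:
Check cell (5,7):
  A: rows 0-1 cols 10-11 -> outside (row miss)
  B: rows 4-5 cols 6-8 z=5 -> covers; best now B (z=5)
  C: rows 5-6 cols 6-9 z=3 -> covers; best now C (z=3)
Winner: C at z=3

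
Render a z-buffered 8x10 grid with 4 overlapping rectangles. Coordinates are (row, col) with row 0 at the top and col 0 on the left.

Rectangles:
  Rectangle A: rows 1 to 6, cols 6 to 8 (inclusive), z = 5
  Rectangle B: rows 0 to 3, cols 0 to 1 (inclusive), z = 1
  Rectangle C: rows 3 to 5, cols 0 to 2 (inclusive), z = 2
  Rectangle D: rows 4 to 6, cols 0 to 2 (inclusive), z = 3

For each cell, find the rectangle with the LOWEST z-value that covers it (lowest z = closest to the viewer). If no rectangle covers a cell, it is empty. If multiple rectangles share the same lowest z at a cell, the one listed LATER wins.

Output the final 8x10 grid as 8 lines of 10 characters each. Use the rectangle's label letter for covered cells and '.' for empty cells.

BB........
BB....AAA.
BB....AAA.
BBC...AAA.
CCC...AAA.
CCC...AAA.
DDD...AAA.
..........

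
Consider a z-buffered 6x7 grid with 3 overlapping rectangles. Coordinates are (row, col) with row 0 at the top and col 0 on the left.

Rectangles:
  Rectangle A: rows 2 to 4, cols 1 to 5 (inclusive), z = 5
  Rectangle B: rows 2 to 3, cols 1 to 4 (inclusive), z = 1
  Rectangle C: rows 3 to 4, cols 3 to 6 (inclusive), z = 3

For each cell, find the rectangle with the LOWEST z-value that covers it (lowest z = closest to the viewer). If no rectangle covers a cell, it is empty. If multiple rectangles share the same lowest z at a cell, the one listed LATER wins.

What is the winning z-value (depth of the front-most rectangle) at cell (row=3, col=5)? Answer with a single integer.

Check cell (3,5):
  A: rows 2-4 cols 1-5 z=5 -> covers; best now A (z=5)
  B: rows 2-3 cols 1-4 -> outside (col miss)
  C: rows 3-4 cols 3-6 z=3 -> covers; best now C (z=3)
Winner: C at z=3

Answer: 3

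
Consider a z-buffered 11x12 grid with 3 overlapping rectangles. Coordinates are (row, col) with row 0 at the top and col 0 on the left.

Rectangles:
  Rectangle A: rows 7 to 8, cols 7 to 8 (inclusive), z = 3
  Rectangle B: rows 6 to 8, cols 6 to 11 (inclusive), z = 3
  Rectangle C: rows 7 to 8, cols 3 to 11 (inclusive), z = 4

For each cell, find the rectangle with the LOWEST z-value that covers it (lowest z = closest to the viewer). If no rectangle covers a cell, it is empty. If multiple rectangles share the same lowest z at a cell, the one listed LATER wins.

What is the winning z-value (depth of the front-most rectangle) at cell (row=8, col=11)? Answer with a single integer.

Answer: 3

Derivation:
Check cell (8,11):
  A: rows 7-8 cols 7-8 -> outside (col miss)
  B: rows 6-8 cols 6-11 z=3 -> covers; best now B (z=3)
  C: rows 7-8 cols 3-11 z=4 -> covers; best now B (z=3)
Winner: B at z=3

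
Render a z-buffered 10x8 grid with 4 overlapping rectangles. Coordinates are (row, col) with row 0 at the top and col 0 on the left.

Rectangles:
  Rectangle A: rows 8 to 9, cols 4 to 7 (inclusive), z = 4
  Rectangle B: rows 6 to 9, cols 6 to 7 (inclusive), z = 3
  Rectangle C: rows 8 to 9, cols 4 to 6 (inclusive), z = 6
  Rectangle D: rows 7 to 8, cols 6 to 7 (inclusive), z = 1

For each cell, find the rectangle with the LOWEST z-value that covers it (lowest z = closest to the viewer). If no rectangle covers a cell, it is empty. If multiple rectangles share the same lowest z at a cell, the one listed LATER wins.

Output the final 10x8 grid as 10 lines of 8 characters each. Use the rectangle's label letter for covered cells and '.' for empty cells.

........
........
........
........
........
........
......BB
......DD
....AADD
....AABB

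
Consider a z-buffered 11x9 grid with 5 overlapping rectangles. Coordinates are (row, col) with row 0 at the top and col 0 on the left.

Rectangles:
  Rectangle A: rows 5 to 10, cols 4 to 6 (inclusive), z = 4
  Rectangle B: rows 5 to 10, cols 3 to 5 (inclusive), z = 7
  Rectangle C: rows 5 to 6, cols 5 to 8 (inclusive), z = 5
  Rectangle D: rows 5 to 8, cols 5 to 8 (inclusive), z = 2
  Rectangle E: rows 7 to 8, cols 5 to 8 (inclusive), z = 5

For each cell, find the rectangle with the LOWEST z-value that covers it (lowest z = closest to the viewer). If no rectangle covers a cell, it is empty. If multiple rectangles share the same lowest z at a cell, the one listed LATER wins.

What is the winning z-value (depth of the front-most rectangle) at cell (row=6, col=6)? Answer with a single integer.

Check cell (6,6):
  A: rows 5-10 cols 4-6 z=4 -> covers; best now A (z=4)
  B: rows 5-10 cols 3-5 -> outside (col miss)
  C: rows 5-6 cols 5-8 z=5 -> covers; best now A (z=4)
  D: rows 5-8 cols 5-8 z=2 -> covers; best now D (z=2)
  E: rows 7-8 cols 5-8 -> outside (row miss)
Winner: D at z=2

Answer: 2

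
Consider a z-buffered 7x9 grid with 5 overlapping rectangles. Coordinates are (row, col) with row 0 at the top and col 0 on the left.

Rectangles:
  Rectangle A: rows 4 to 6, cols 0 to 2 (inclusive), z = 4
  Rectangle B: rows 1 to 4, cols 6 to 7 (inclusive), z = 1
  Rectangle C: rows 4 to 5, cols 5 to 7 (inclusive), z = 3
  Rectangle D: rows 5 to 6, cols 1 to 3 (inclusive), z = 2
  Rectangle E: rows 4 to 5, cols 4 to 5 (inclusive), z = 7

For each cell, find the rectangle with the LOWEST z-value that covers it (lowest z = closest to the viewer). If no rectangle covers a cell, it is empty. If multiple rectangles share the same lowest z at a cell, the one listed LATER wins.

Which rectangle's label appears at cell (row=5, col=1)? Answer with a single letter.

Check cell (5,1):
  A: rows 4-6 cols 0-2 z=4 -> covers; best now A (z=4)
  B: rows 1-4 cols 6-7 -> outside (row miss)
  C: rows 4-5 cols 5-7 -> outside (col miss)
  D: rows 5-6 cols 1-3 z=2 -> covers; best now D (z=2)
  E: rows 4-5 cols 4-5 -> outside (col miss)
Winner: D at z=2

Answer: D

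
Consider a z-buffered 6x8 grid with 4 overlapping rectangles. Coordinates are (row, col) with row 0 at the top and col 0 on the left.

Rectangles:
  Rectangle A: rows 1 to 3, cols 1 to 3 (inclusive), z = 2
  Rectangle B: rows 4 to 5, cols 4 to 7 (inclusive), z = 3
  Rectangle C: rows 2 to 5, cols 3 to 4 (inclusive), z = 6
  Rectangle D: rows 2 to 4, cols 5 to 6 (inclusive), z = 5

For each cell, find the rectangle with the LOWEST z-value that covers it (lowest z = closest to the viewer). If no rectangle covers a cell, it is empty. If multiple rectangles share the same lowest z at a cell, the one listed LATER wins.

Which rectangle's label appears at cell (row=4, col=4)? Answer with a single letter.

Answer: B

Derivation:
Check cell (4,4):
  A: rows 1-3 cols 1-3 -> outside (row miss)
  B: rows 4-5 cols 4-7 z=3 -> covers; best now B (z=3)
  C: rows 2-5 cols 3-4 z=6 -> covers; best now B (z=3)
  D: rows 2-4 cols 5-6 -> outside (col miss)
Winner: B at z=3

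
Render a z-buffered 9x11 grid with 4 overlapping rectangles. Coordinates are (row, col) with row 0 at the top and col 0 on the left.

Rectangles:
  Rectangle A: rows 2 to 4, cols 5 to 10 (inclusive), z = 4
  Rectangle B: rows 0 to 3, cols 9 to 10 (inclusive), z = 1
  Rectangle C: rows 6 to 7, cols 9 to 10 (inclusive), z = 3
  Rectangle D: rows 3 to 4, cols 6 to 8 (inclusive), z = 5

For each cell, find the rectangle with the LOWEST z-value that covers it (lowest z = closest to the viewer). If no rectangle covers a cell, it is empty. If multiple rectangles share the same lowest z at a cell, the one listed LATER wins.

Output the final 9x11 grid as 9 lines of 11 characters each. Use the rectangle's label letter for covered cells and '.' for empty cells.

.........BB
.........BB
.....AAAABB
.....AAAABB
.....AAAAAA
...........
.........CC
.........CC
...........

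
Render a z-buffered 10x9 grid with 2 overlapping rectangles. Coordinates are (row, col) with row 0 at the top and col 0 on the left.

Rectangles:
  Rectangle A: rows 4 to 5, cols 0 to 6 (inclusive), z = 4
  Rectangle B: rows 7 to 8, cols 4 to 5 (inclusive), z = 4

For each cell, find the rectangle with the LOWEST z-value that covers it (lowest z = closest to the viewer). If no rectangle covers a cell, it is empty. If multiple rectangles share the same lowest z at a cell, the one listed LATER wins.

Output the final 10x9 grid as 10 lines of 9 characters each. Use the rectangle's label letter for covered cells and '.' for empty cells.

.........
.........
.........
.........
AAAAAAA..
AAAAAAA..
.........
....BB...
....BB...
.........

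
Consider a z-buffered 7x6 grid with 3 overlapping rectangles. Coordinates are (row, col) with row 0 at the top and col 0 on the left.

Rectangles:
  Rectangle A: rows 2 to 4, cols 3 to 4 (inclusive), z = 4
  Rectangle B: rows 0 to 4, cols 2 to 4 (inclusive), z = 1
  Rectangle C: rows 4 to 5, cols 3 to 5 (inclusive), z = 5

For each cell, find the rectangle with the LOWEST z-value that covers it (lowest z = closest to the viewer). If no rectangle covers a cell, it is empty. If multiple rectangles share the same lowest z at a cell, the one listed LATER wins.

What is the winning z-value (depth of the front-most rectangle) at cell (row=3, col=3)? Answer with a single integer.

Answer: 1

Derivation:
Check cell (3,3):
  A: rows 2-4 cols 3-4 z=4 -> covers; best now A (z=4)
  B: rows 0-4 cols 2-4 z=1 -> covers; best now B (z=1)
  C: rows 4-5 cols 3-5 -> outside (row miss)
Winner: B at z=1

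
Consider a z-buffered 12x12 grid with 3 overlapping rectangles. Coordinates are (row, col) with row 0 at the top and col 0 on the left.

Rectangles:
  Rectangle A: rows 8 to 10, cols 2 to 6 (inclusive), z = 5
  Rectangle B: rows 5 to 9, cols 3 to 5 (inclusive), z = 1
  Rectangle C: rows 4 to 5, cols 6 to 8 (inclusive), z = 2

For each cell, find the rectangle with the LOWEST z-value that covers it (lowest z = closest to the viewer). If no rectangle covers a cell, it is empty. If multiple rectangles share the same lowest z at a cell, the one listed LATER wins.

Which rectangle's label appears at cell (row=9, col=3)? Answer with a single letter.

Check cell (9,3):
  A: rows 8-10 cols 2-6 z=5 -> covers; best now A (z=5)
  B: rows 5-9 cols 3-5 z=1 -> covers; best now B (z=1)
  C: rows 4-5 cols 6-8 -> outside (row miss)
Winner: B at z=1

Answer: B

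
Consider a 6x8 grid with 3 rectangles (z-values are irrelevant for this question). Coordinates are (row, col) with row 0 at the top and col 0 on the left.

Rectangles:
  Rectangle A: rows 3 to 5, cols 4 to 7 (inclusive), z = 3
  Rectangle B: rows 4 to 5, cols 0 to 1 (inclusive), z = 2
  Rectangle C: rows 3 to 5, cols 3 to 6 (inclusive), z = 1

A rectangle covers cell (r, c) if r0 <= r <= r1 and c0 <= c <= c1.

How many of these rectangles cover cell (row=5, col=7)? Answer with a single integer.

Answer: 1

Derivation:
Check cell (5,7):
  A: rows 3-5 cols 4-7 -> covers
  B: rows 4-5 cols 0-1 -> outside (col miss)
  C: rows 3-5 cols 3-6 -> outside (col miss)
Count covering = 1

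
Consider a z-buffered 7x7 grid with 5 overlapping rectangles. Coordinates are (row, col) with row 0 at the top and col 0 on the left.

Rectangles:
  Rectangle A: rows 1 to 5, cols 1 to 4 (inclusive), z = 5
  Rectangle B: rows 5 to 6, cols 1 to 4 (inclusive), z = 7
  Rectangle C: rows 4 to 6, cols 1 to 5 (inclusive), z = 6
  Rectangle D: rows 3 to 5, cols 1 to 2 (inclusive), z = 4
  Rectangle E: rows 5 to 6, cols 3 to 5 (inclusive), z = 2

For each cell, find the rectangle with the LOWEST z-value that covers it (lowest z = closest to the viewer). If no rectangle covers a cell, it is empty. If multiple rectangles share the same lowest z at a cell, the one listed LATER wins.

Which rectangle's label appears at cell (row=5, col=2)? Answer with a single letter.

Check cell (5,2):
  A: rows 1-5 cols 1-4 z=5 -> covers; best now A (z=5)
  B: rows 5-6 cols 1-4 z=7 -> covers; best now A (z=5)
  C: rows 4-6 cols 1-5 z=6 -> covers; best now A (z=5)
  D: rows 3-5 cols 1-2 z=4 -> covers; best now D (z=4)
  E: rows 5-6 cols 3-5 -> outside (col miss)
Winner: D at z=4

Answer: D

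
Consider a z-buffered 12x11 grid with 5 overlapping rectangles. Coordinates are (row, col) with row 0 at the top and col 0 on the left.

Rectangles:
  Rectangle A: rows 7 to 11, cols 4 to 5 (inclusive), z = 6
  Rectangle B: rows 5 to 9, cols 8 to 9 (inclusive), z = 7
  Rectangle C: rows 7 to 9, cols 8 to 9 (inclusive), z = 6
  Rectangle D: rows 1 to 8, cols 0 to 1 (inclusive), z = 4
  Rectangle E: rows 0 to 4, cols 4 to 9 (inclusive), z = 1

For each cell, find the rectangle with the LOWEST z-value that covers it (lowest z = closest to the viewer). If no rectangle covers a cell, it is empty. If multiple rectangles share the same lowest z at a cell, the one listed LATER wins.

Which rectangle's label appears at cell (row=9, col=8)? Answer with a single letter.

Check cell (9,8):
  A: rows 7-11 cols 4-5 -> outside (col miss)
  B: rows 5-9 cols 8-9 z=7 -> covers; best now B (z=7)
  C: rows 7-9 cols 8-9 z=6 -> covers; best now C (z=6)
  D: rows 1-8 cols 0-1 -> outside (row miss)
  E: rows 0-4 cols 4-9 -> outside (row miss)
Winner: C at z=6

Answer: C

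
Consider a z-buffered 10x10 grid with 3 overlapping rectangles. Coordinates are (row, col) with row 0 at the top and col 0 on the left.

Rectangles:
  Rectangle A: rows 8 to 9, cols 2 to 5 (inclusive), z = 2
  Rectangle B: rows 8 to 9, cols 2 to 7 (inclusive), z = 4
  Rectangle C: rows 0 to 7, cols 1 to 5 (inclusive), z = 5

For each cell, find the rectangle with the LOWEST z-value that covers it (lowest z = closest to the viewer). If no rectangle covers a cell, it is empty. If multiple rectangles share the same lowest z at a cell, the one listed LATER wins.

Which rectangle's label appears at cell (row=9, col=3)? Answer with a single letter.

Answer: A

Derivation:
Check cell (9,3):
  A: rows 8-9 cols 2-5 z=2 -> covers; best now A (z=2)
  B: rows 8-9 cols 2-7 z=4 -> covers; best now A (z=2)
  C: rows 0-7 cols 1-5 -> outside (row miss)
Winner: A at z=2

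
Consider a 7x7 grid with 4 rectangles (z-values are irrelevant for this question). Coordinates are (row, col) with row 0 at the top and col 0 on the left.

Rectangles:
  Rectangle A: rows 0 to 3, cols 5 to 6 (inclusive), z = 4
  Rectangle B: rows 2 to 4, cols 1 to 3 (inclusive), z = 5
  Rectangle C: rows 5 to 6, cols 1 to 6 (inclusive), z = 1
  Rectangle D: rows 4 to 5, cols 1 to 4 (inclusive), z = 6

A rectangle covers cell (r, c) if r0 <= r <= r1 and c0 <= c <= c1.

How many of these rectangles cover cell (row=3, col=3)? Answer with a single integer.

Check cell (3,3):
  A: rows 0-3 cols 5-6 -> outside (col miss)
  B: rows 2-4 cols 1-3 -> covers
  C: rows 5-6 cols 1-6 -> outside (row miss)
  D: rows 4-5 cols 1-4 -> outside (row miss)
Count covering = 1

Answer: 1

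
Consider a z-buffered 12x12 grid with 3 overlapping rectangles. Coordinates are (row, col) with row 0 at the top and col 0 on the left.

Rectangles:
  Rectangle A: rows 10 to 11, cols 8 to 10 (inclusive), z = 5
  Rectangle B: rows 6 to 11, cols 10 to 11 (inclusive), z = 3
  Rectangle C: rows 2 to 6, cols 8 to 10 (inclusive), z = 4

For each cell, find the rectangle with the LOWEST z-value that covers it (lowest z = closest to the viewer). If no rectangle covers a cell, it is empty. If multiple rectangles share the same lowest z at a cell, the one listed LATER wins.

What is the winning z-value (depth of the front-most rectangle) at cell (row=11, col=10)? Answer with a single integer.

Check cell (11,10):
  A: rows 10-11 cols 8-10 z=5 -> covers; best now A (z=5)
  B: rows 6-11 cols 10-11 z=3 -> covers; best now B (z=3)
  C: rows 2-6 cols 8-10 -> outside (row miss)
Winner: B at z=3

Answer: 3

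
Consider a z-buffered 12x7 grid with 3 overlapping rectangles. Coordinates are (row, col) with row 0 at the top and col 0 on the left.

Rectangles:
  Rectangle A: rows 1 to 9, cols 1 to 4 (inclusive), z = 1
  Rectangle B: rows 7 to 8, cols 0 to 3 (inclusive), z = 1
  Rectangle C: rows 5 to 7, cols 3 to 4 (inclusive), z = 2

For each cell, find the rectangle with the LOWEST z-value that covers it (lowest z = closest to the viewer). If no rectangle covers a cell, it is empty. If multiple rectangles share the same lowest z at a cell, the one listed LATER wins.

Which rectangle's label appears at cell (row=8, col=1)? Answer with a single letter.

Check cell (8,1):
  A: rows 1-9 cols 1-4 z=1 -> covers; best now A (z=1)
  B: rows 7-8 cols 0-3 z=1 -> covers; best now B (z=1)
  C: rows 5-7 cols 3-4 -> outside (row miss)
Winner: B at z=1

Answer: B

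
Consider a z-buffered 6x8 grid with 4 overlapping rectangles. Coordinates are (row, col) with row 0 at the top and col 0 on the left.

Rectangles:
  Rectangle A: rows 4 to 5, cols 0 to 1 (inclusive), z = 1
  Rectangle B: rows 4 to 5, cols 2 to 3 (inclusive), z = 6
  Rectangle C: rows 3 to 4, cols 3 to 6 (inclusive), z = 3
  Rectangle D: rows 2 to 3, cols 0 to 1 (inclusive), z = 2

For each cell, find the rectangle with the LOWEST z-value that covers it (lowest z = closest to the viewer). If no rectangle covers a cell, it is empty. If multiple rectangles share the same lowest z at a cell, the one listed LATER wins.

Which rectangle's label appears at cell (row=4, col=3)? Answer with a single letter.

Check cell (4,3):
  A: rows 4-5 cols 0-1 -> outside (col miss)
  B: rows 4-5 cols 2-3 z=6 -> covers; best now B (z=6)
  C: rows 3-4 cols 3-6 z=3 -> covers; best now C (z=3)
  D: rows 2-3 cols 0-1 -> outside (row miss)
Winner: C at z=3

Answer: C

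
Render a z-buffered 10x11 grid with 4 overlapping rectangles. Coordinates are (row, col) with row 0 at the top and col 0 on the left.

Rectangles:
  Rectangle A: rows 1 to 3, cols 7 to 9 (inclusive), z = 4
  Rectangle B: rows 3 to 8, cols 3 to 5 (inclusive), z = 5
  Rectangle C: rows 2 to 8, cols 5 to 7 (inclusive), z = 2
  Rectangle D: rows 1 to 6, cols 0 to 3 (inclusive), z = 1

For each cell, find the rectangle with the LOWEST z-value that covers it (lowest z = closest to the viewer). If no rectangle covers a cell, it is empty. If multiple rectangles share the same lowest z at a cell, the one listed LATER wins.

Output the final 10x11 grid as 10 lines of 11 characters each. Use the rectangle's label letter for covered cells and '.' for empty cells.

...........
DDDD...AAA.
DDDD.CCCAA.
DDDDBCCCAA.
DDDDBCCC...
DDDDBCCC...
DDDDBCCC...
...BBCCC...
...BBCCC...
...........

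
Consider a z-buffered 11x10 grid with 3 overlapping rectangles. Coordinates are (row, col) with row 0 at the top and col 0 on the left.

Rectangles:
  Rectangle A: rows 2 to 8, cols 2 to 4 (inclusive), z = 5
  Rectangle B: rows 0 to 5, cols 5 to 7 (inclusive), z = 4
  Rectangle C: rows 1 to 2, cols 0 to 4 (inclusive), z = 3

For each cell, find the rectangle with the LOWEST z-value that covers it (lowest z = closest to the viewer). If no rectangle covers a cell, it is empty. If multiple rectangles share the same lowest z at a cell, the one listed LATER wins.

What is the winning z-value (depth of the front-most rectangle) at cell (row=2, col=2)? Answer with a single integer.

Check cell (2,2):
  A: rows 2-8 cols 2-4 z=5 -> covers; best now A (z=5)
  B: rows 0-5 cols 5-7 -> outside (col miss)
  C: rows 1-2 cols 0-4 z=3 -> covers; best now C (z=3)
Winner: C at z=3

Answer: 3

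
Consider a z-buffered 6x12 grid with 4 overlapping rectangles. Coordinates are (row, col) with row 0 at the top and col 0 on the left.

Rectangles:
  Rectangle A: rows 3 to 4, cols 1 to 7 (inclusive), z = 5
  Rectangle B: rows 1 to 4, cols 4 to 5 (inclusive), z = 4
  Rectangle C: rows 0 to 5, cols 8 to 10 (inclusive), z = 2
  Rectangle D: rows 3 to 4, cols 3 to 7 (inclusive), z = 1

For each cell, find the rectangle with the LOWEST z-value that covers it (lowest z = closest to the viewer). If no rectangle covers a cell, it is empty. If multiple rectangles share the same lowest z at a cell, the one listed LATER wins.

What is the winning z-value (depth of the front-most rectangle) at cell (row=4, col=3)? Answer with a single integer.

Check cell (4,3):
  A: rows 3-4 cols 1-7 z=5 -> covers; best now A (z=5)
  B: rows 1-4 cols 4-5 -> outside (col miss)
  C: rows 0-5 cols 8-10 -> outside (col miss)
  D: rows 3-4 cols 3-7 z=1 -> covers; best now D (z=1)
Winner: D at z=1

Answer: 1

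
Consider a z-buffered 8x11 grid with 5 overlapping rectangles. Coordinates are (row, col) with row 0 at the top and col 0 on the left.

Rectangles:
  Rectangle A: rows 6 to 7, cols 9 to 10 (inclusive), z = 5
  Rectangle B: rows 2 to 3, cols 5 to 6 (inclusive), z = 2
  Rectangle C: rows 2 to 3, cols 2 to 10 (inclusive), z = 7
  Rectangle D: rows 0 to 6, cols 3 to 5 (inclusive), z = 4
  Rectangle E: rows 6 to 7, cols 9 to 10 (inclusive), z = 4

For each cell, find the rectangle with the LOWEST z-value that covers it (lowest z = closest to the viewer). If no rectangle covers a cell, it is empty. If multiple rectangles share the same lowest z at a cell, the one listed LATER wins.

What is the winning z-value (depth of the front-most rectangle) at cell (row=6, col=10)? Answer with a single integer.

Answer: 4

Derivation:
Check cell (6,10):
  A: rows 6-7 cols 9-10 z=5 -> covers; best now A (z=5)
  B: rows 2-3 cols 5-6 -> outside (row miss)
  C: rows 2-3 cols 2-10 -> outside (row miss)
  D: rows 0-6 cols 3-5 -> outside (col miss)
  E: rows 6-7 cols 9-10 z=4 -> covers; best now E (z=4)
Winner: E at z=4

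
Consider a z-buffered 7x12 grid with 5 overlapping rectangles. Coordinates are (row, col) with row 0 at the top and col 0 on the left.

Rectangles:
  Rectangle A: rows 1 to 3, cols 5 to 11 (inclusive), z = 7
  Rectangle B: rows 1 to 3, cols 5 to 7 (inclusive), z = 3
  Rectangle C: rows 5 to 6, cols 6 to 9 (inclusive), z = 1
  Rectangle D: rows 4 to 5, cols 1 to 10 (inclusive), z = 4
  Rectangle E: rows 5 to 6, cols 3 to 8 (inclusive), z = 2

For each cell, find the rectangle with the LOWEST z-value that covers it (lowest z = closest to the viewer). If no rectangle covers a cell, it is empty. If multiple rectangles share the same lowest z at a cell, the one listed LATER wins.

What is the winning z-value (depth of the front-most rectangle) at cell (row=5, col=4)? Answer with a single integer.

Answer: 2

Derivation:
Check cell (5,4):
  A: rows 1-3 cols 5-11 -> outside (row miss)
  B: rows 1-3 cols 5-7 -> outside (row miss)
  C: rows 5-6 cols 6-9 -> outside (col miss)
  D: rows 4-5 cols 1-10 z=4 -> covers; best now D (z=4)
  E: rows 5-6 cols 3-8 z=2 -> covers; best now E (z=2)
Winner: E at z=2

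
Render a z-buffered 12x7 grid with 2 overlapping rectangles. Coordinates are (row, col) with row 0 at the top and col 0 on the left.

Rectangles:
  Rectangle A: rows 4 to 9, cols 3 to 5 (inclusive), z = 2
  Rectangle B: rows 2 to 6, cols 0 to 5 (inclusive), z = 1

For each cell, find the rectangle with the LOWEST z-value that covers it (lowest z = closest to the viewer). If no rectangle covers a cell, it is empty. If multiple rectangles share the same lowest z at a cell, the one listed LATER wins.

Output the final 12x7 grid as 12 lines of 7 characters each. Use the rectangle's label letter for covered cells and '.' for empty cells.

.......
.......
BBBBBB.
BBBBBB.
BBBBBB.
BBBBBB.
BBBBBB.
...AAA.
...AAA.
...AAA.
.......
.......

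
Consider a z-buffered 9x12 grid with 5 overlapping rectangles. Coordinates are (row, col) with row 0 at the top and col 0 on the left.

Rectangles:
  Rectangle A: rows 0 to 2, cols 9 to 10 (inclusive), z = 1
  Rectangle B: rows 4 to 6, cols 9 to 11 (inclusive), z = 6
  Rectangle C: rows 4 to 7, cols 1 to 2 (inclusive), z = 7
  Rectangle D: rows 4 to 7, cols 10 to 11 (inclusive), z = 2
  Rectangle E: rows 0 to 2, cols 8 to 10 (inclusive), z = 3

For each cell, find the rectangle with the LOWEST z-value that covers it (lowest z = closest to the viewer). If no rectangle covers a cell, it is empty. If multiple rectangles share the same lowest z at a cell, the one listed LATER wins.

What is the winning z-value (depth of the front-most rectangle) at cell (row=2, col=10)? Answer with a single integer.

Answer: 1

Derivation:
Check cell (2,10):
  A: rows 0-2 cols 9-10 z=1 -> covers; best now A (z=1)
  B: rows 4-6 cols 9-11 -> outside (row miss)
  C: rows 4-7 cols 1-2 -> outside (row miss)
  D: rows 4-7 cols 10-11 -> outside (row miss)
  E: rows 0-2 cols 8-10 z=3 -> covers; best now A (z=1)
Winner: A at z=1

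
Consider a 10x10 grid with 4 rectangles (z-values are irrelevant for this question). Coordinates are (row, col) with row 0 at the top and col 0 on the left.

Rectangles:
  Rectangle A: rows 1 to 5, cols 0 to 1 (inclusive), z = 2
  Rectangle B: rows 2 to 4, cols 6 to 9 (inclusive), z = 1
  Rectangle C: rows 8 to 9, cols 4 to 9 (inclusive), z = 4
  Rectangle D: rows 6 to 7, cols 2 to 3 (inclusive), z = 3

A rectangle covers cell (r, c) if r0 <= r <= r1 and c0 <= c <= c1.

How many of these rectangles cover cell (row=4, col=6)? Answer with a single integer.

Answer: 1

Derivation:
Check cell (4,6):
  A: rows 1-5 cols 0-1 -> outside (col miss)
  B: rows 2-4 cols 6-9 -> covers
  C: rows 8-9 cols 4-9 -> outside (row miss)
  D: rows 6-7 cols 2-3 -> outside (row miss)
Count covering = 1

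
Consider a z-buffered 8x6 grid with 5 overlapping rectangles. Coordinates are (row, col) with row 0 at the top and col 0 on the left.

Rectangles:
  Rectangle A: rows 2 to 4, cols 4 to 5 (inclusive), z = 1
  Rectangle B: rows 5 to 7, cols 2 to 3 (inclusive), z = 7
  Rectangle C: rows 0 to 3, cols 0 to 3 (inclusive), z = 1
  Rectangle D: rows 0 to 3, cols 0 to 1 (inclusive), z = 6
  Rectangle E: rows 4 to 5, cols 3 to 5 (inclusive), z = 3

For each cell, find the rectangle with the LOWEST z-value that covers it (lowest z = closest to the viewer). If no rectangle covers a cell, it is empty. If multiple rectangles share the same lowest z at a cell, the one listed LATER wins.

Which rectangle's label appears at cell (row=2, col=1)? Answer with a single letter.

Check cell (2,1):
  A: rows 2-4 cols 4-5 -> outside (col miss)
  B: rows 5-7 cols 2-3 -> outside (row miss)
  C: rows 0-3 cols 0-3 z=1 -> covers; best now C (z=1)
  D: rows 0-3 cols 0-1 z=6 -> covers; best now C (z=1)
  E: rows 4-5 cols 3-5 -> outside (row miss)
Winner: C at z=1

Answer: C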